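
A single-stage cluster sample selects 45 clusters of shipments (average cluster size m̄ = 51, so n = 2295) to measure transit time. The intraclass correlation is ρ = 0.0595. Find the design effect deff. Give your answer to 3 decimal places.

3.975

deff = 1 + (51 − 1)·0.0595 = 1 + 2.975 = 3.975.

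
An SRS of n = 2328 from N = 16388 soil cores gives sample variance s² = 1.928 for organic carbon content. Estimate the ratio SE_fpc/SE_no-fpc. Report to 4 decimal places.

f = n/N = 2328/16388 = 0.14205516.
SE_no-fpc = √(s²/n) = 0.028778094; SE_fpc = √((1−f)s²/n) = 0.026655799.
Ratio = √(1−f) = 0.92625312.

0.9263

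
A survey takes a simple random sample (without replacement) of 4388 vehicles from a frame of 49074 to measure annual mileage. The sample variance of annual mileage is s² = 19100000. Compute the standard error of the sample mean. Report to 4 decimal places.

62.9569

Under SRS without replacement, Var(ȳ) = (1 − f)·s²/n with f = n/N = 4388/49074 = 0.08941598.
Var(ȳ) = (1 − 0.08941598)·19100000/4388 = 0.91058402·4352.7803 = 3963.5722.
SE(ȳ) = √(3963.5722) = 62.9569.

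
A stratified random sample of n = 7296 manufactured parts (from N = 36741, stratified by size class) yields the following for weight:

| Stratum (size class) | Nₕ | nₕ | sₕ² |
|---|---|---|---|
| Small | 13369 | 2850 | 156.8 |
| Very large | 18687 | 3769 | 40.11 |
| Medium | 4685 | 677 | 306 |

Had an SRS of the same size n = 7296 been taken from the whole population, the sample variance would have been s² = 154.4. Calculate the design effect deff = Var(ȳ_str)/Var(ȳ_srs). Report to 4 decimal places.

0.8383

Var(ȳ_str) = Σ Wₕ²(1−fₕ)sₕ²/nₕ with Wₕ = Nₕ/36741:
  Small: (13369/36741)²·(1−2850/13369)·156.8/2850 = 0.0057315572
  Very large: (18687/36741)²·(1−3769/18687)·40.11/3769 = 0.0021977322
  Medium: (4685/36741)²·(1−677/4685)·306/677 = 0.006287357
  → Var(ȳ_str) = 0.014216646.
Var(ȳ_srs) = (1 − 7296/36741)·154.4/7296 = 0.016959891.
deff = 0.014216646 / 0.016959891 = 0.8383.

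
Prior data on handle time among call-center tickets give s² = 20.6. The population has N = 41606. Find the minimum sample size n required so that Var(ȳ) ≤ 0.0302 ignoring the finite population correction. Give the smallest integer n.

683

Without fpc, n₀ = s²/D = 20.6/0.0302 = 682.1192.
Rounding up, n = 683.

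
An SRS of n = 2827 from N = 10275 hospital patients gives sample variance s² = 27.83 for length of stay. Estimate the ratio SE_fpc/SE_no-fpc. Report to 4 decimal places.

f = n/N = 2827/10275 = 0.27513382.
SE_no-fpc = √(s²/n) = 0.099218738; SE_fpc = √((1−f)s²/n) = 0.084473914.
Ratio = √(1−f) = 0.85139073.

0.8514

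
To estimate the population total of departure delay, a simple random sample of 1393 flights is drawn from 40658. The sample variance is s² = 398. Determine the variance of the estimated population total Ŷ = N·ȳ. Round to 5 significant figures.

4.5612 × 10^8

Var(Ŷ) = N²·Var(ȳ) = N²·(1 − n/N)·s²/n.
f = 1393/40658 = 0.03426140; Var(ȳ) = 0.96573860·398/1393 = 0.27592531.
Var(Ŷ) = 40658² · 0.27592531 = 4.5612467 × 10^8.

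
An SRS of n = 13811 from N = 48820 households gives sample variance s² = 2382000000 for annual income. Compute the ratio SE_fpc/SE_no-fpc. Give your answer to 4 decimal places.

0.8468

f = n/N = 13811/48820 = 0.28289635.
SE_no-fpc = √(s²/n) = 415.29654; SE_fpc = √((1−f)s²/n) = 351.6813.
Ratio = √(1−f) = 0.84681972.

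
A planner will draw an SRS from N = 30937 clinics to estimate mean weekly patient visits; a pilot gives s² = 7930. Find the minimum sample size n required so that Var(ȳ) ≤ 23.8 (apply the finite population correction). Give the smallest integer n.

330

Without fpc, n₀ = s²/D = 7930/23.8 = 333.1933.
With fpc, (1 − n/N)·s²/n ≤ D requires n ≥ n₀/(1 + n₀/N) = 333.1933/(1 + 333.1933/30937) = 329.6430.
Rounding up, n = 330.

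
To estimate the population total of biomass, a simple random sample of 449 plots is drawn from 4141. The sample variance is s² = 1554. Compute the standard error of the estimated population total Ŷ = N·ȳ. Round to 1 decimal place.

7274.2

Var(Ŷ) = N²·Var(ȳ) = N²·(1 − n/N)·s²/n.
f = 449/4141 = 0.10842792; Var(ȳ) = 0.89157208·1554/449 = 3.0857528.
Var(Ŷ) = 4141² · 3.0857528 = 5.2914122 × 10^7.
SE(Ŷ) = √(5.2914122 × 10^7) = 7274.2.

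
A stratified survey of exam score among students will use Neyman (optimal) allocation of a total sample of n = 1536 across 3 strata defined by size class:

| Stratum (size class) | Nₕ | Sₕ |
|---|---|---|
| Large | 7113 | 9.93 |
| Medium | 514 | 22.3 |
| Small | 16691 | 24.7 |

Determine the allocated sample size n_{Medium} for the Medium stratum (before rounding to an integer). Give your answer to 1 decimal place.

35.6

Neyman allocation: nₕ = n·NₕSₕ / Σⱼ NⱼSⱼ.
Σ NⱼSⱼ = 7113·9.93 + 514·22.3 + 16691·24.7 = 494361.99.
n_{Medium} = 1536·514·22.3 / 494361.99 = 35.6.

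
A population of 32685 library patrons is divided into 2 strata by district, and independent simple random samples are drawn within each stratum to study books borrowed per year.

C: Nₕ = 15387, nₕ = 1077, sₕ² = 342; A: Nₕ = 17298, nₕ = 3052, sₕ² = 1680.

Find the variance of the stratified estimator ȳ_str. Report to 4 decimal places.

Var(ȳ_str) = Σₕ Wₕ²(1 − fₕ)sₕ²/nₕ with Wₕ = Nₕ/N, N = 32685.
C: Wₕ = 0.47076641; term = 0.47076641²·(1 − 0.06999415)·342/1077 = 0.065449602.
A: Wₕ = 0.52923359; term = 0.52923359²·(1 − 0.17643658)·1680/3052 = 0.12697453.
Sum = 0.19242413.

0.1924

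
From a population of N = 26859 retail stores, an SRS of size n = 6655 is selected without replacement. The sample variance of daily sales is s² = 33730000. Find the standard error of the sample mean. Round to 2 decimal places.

Under SRS without replacement, Var(ȳ) = (1 − f)·s²/n with f = n/N = 6655/26859 = 0.24777542.
Var(ȳ) = (1 − 0.24777542)·33730000/6655 = 0.75222458·5068.3696 = 3812.5522.
SE(ȳ) = √(3812.5522) = 61.75.

61.75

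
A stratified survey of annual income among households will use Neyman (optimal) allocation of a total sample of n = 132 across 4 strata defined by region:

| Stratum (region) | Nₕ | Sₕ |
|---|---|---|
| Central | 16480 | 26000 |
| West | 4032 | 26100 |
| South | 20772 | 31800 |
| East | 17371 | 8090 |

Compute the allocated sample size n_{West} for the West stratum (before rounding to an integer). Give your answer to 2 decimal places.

Neyman allocation: nₕ = n·NₕSₕ / Σⱼ NⱼSⱼ.
Σ NⱼSⱼ = 16480·26000 + 4032·26100 + 20772·31800 + 17371·8090 = 1.3347962 × 10^9.
n_{West} = 132·4032·26100 / (1.3347962 × 10^9) = 10.41.

10.41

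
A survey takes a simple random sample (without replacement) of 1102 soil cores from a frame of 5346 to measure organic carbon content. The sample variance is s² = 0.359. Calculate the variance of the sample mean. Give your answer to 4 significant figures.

Under SRS without replacement, Var(ȳ) = (1 − f)·s²/n with f = n/N = 1102/5346 = 0.20613543.
Var(ȳ) = (1 − 0.20613543)·0.359/1102 = 0.79386457·3.2577132 × 10^-4 = 2.5861831 × 10^-4.

2.586 × 10^-4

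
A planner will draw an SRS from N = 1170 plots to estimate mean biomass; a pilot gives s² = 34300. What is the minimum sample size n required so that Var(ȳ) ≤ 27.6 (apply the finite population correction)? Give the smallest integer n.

603

Without fpc, n₀ = s²/D = 34300/27.6 = 1242.7536.
With fpc, (1 − n/N)·s²/n ≤ D requires n ≥ n₀/(1 + n₀/N) = 1242.7536/(1 + 1242.7536/1170) = 602.6400.
Rounding up, n = 603.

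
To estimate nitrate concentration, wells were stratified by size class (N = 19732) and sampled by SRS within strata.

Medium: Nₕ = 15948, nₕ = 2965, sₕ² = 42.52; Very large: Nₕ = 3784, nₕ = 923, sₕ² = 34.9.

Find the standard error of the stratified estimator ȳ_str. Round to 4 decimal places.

0.0932

Var(ȳ_str) = Σₕ Wₕ²(1 − fₕ)sₕ²/nₕ with Wₕ = Nₕ/N, N = 19732.
Medium: Wₕ = 0.80823029; term = 0.80823029²·(1 − 0.18591673)·42.52/2965 = 0.0076261901.
Very large: Wₕ = 0.19176971; term = 0.19176971²·(1 − 0.24392178)·34.9/923 = 0.0010513577.
Sum = 0.0086775478.
SE = √(0.0086775478) = 0.0932.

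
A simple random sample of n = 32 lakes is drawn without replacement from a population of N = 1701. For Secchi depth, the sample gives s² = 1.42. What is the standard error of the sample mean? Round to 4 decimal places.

Under SRS without replacement, Var(ȳ) = (1 − f)·s²/n with f = n/N = 32/1701 = 0.01881246.
Var(ȳ) = (1 − 0.01881246)·1.42/32 = 0.98118754·0.044375 = 0.043540197.
SE(ȳ) = √(0.043540197) = 0.2087.

0.2087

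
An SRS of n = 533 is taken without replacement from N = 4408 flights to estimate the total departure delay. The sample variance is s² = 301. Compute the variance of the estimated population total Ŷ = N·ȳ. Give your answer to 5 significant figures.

Var(Ŷ) = N²·Var(ȳ) = N²·(1 − n/N)·s²/n.
f = 533/4408 = 0.12091652; Var(ȳ) = 0.87908348·301/533 = 0.49644302.
Var(Ŷ) = 4408² · 0.49644302 = 9.6461182 × 10^6.

9.6461 × 10^6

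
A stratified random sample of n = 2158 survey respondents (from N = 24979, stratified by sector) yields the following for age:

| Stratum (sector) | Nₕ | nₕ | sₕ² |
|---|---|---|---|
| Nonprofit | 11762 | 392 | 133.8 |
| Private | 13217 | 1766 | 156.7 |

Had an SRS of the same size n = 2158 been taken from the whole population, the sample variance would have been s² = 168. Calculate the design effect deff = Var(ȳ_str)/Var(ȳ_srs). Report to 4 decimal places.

Var(ȳ_str) = Σ Wₕ²(1−fₕ)sₕ²/nₕ with Wₕ = Nₕ/24979:
  Nonprofit: (11762/24979)²·(1−392/11762)·133.8/392 = 0.073157961
  Private: (13217/24979)²·(1−1766/13217)·156.7/1766 = 0.021523084
  → Var(ȳ_str) = 0.094681045.
Var(ȳ_srs) = (1 − 2158/24979)·168/2158 = 0.071124211.
deff = 0.094681045 / 0.071124211 = 1.3312.

1.3312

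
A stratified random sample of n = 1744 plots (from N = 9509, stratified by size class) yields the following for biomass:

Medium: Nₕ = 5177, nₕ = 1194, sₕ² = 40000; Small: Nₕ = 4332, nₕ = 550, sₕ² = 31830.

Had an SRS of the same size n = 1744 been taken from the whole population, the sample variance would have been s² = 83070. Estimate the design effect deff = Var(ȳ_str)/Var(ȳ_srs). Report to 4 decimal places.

Var(ȳ_str) = Σ Wₕ²(1−fₕ)sₕ²/nₕ with Wₕ = Nₕ/9509:
  Medium: (5177/9509)²·(1−1194/5177)·40000/1194 = 7.6396672
  Small: (4332/9509)²·(1−550/4332)·31830/550 = 10.486106
  → Var(ȳ_str) = 18.125773.
Var(ȳ_srs) = (1 − 1744/9509)·83070/1744 = 38.895946.
deff = 18.125773 / 38.895946 = 0.4660.

0.4660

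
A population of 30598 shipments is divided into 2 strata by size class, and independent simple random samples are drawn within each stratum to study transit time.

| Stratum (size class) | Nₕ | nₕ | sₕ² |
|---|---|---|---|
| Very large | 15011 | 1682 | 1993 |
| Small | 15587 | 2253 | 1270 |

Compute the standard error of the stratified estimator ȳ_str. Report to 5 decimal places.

0.61511

Var(ȳ_str) = Σₕ Wₕ²(1 − fₕ)sₕ²/nₕ with Wₕ = Nₕ/N, N = 30598.
Very large: Wₕ = 0.49058762; term = 0.49058762²·(1 − 0.11205116)·1993/1682 = 0.25322257.
Small: Wₕ = 0.50941238; term = 0.50941238²·(1 − 0.14454353)·1270/2253 = 0.12513518.
Sum = 0.37835775.
SE = √(0.37835775) = 0.61511.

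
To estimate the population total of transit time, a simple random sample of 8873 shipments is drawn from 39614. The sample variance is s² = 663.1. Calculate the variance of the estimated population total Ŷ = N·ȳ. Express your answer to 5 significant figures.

9.1007 × 10^7

Var(Ŷ) = N²·Var(ȳ) = N²·(1 − n/N)·s²/n.
f = 8873/39614 = 0.22398647; Var(ȳ) = 0.77601353·663.1/8873 = 0.057993302.
Var(Ŷ) = 39614² · 0.057993302 = 9.1007091 × 10^7.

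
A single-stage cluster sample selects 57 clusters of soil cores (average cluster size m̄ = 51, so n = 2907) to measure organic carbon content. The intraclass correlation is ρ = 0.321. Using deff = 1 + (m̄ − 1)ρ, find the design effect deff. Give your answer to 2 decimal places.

deff = 1 + (51 − 1)·0.321 = 1 + 16.05 = 17.05.

17.05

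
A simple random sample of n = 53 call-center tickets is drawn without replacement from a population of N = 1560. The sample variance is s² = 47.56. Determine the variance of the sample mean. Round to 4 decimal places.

Under SRS without replacement, Var(ȳ) = (1 − f)·s²/n with f = n/N = 53/1560 = 0.03397436.
Var(ȳ) = (1 − 0.03397436)·47.56/53 = 0.96602564·0.89735849 = 0.86687131.

0.8669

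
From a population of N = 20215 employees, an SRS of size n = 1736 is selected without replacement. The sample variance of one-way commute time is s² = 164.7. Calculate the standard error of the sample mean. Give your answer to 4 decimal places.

Under SRS without replacement, Var(ȳ) = (1 − f)·s²/n with f = n/N = 1736/20215 = 0.08587682.
Var(ȳ) = (1 − 0.08587682)·164.7/1736 = 0.91412318·0.094873272 = 0.086725857.
SE(ȳ) = √(0.086725857) = 0.2945.

0.2945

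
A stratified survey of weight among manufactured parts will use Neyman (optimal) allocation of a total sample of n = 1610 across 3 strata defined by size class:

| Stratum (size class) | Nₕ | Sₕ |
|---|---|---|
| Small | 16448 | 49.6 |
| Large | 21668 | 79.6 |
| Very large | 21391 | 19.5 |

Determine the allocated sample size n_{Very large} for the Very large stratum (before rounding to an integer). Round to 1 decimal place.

Neyman allocation: nₕ = n·NₕSₕ / Σⱼ NⱼSⱼ.
Σ NⱼSⱼ = 16448·49.6 + 21668·79.6 + 21391·19.5 = 2.9577181 × 10^6.
n_{Very large} = 1610·21391·19.5 / (2.9577181 × 10^6) = 227.1.

227.1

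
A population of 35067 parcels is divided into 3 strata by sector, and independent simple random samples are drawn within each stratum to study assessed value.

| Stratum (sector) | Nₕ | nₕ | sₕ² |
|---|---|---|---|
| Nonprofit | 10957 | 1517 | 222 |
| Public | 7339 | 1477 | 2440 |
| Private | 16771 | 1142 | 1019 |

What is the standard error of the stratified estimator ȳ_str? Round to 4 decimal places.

0.5102

Var(ȳ_str) = Σₕ Wₕ²(1 − fₕ)sₕ²/nₕ with Wₕ = Nₕ/N, N = 35067.
Nonprofit: Wₕ = 0.31245901; term = 0.31245901²·(1 − 0.13845031)·222/1517 = 0.012309313.
Public: Wₕ = 0.20928508; term = 0.20928508²·(1 − 0.20125358)·2440/1477 = 0.057795604.
Private: Wₕ = 0.47825591; term = 0.47825591²·(1 − 0.06809373)·1019/1142 = 0.19019584.
Sum = 0.26030076.
SE = √(0.26030076) = 0.5102.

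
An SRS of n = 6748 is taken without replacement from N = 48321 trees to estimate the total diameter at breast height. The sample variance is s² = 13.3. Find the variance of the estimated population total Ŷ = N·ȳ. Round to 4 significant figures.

3.959 × 10^6

Var(Ŷ) = N²·Var(ȳ) = N²·(1 − n/N)·s²/n.
f = 6748/48321 = 0.13964943; Var(ȳ) = 0.86035057·13.3/6748 = 0.0016957117.
Var(Ŷ) = 48321² · 0.0016957117 = 3.9593495 × 10^6.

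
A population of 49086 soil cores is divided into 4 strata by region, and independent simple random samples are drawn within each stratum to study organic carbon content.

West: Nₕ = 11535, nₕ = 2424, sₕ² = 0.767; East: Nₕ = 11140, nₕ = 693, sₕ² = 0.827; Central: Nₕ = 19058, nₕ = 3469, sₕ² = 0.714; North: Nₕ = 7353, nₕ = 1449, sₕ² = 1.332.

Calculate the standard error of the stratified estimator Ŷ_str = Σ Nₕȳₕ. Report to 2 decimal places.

522.68

Var(Ŷ_str) = Σₕ Nₕ²(1 − fₕ)sₕ²/nₕ.
West: 11535²·(1 − 2424/11535)·0.767/2424 = 33254.192.
East: 11140²·(1 − 693/11140)·0.827/693 = 138882.99.
Central: 19058²·(1 − 3469/19058)·0.714/3469 = 61149.019.
North: 7353²·(1 − 1449/7353)·1.332/1449 = 39906.786.
Sum = 273192.99.
SE = √(273192.99) = 522.68.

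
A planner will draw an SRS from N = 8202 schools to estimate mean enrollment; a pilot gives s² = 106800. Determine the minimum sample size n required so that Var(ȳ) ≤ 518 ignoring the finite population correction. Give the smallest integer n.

Without fpc, n₀ = s²/D = 106800/518 = 206.1776.
Rounding up, n = 207.

207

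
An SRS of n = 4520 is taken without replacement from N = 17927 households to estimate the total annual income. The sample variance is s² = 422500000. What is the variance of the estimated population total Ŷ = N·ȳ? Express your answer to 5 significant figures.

Var(Ŷ) = N²·Var(ȳ) = N²·(1 − n/N)·s²/n.
f = 4520/17927 = 0.25213365; Var(ȳ) = 0.74786635·422500000/4520 = 69905.649.
Var(Ŷ) = 17927² · 69905.649 = 2.2466091 × 10^13.

2.2466 × 10^13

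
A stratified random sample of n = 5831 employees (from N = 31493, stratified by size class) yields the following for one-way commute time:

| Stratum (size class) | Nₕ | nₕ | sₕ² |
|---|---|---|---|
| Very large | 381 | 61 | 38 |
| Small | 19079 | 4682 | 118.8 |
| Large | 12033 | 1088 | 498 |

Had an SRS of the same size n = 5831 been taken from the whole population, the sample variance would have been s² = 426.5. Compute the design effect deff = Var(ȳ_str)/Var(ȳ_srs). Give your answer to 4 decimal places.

1.1390

Var(ȳ_str) = Σ Wₕ²(1−fₕ)sₕ²/nₕ with Wₕ = Nₕ/31493:
  Very large: (381/31493)²·(1−61/381)·38/61 = 7.6577406 × 10^-5
  Small: (19079/31493)²·(1−4682/19079)·118.8/4682 = 0.0070272366
  Large: (12033/31493)²·(1−1088/12033)·498/1088 = 0.060780191
  → Var(ȳ_str) = 0.067884005.
Var(ȳ_srs) = (1 − 5831/31493)·426.5/5831 = 0.059600851.
deff = 0.067884005 / 0.059600851 = 1.1390.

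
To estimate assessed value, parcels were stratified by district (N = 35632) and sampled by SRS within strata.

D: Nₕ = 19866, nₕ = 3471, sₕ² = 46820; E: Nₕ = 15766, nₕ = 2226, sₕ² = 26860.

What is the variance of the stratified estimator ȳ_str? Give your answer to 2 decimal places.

Var(ȳ_str) = Σₕ Wₕ²(1 − fₕ)sₕ²/nₕ with Wₕ = Nₕ/N, N = 35632.
D: Wₕ = 0.55753256; term = 0.55753256²·(1 − 0.17472063)·46820/3471 = 3.4603358.
E: Wₕ = 0.44246744; term = 0.44246744²·(1 − 0.14118990)·26860/2226 = 2.0288065.
Sum = 5.4891423.

5.49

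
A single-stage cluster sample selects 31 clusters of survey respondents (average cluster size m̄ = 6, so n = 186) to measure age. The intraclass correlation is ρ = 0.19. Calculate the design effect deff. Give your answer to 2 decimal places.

deff = 1 + (6 − 1)·0.19 = 1 + 0.95 = 1.95.

1.95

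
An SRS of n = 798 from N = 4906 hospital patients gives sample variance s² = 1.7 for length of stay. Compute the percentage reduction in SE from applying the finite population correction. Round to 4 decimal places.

f = n/N = 798/4906 = 0.16265797.
SE_no-fpc = √(s²/n) = 0.046155453; SE_fpc = √((1−f)s²/n) = 0.042235191.
Ratio = √(1−f) = 0.91506395. Reduction = 100·(1 − 0.91506395) = 8.4936%.

8.4936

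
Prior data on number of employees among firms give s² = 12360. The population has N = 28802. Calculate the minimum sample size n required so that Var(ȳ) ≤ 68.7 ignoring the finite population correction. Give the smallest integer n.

180

Without fpc, n₀ = s²/D = 12360/68.7 = 179.9127.
Rounding up, n = 180.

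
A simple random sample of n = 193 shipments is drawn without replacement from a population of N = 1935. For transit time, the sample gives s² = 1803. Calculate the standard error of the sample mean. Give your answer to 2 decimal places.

2.90

Under SRS without replacement, Var(ȳ) = (1 − f)·s²/n with f = n/N = 193/1935 = 0.09974160.
Var(ȳ) = (1 − 0.09974160)·1803/193 = 0.90025840·9.3419689 = 8.410186.
SE(ȳ) = √(8.410186) = 2.90.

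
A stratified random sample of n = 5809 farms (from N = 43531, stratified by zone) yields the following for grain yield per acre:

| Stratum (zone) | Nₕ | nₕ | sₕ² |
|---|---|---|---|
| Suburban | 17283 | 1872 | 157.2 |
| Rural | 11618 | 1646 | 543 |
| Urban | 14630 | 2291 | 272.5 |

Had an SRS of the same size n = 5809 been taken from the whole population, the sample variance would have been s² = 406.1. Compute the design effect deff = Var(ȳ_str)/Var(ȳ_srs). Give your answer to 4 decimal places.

Var(ȳ_str) = Σ Wₕ²(1−fₕ)sₕ²/nₕ with Wₕ = Nₕ/43531:
  Suburban: (17283/43531)²·(1−1872/17283)·157.2/1872 = 0.011803189
  Rural: (11618/43531)²·(1−1646/11618)·543/1646 = 0.020169092
  Urban: (14630/43531)²·(1−2291/14630)·272.5/2291 = 0.011331005
  → Var(ȳ_str) = 0.043303286.
Var(ȳ_srs) = (1 − 5809/43531)·406.1/5809 = 0.060579778.
deff = 0.043303286 / 0.060579778 = 0.7148.

0.7148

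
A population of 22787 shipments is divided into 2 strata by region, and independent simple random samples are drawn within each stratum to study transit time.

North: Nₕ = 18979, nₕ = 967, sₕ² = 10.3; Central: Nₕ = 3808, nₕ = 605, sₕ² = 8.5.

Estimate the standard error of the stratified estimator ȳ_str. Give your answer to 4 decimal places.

Var(ȳ_str) = Σₕ Wₕ²(1 − fₕ)sₕ²/nₕ with Wₕ = Nₕ/N, N = 22787.
North: Wₕ = 0.83288717; term = 0.83288717²·(1 − 0.05095105)·10.3/967 = 0.0070124812.
Central: Wₕ = 0.16711283; term = 0.16711283²·(1 − 0.15887605)·8.5/605 = 3.3002218 × 10^-4.
Sum = 0.0073425034.
SE = √(0.0073425034) = 0.0857.

0.0857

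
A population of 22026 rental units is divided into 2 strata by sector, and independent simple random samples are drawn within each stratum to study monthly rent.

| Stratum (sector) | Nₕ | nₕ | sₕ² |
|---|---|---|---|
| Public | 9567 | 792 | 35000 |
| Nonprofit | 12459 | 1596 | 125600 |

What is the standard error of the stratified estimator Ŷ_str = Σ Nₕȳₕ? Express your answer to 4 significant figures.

119800

Var(Ŷ_str) = Σₕ Nₕ²(1 − fₕ)sₕ²/nₕ.
Public: 9567²·(1 − 792/9567)·35000/792 = 3.7099304 × 10^9.
Nonprofit: 12459²·(1 − 1596/12459)·125600/1596 = 1.0650984 × 10^10.
Sum = 1.4360914 × 10^10.
SE = √(1.4360914 × 10^10) = 119800.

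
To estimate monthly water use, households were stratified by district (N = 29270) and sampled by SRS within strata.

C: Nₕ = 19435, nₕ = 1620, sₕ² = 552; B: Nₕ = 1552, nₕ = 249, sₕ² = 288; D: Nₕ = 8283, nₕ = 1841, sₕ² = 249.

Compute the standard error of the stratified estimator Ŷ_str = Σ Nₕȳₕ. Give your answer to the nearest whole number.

11293

Var(Ŷ_str) = Σₕ Nₕ²(1 − fₕ)sₕ²/nₕ.
C: 19435²·(1 − 1620/19435)·552/1620 = 1.1797621 × 10^8.
B: 1552²·(1 − 249/1552)·288/249 = 2.3389949 × 10^6.
D: 8283²·(1 − 1841/8283)·249/1841 = 7.2169541 × 10^6.
Sum = 1.2753216 × 10^8.
SE = √(1.2753216 × 10^8) = 11293.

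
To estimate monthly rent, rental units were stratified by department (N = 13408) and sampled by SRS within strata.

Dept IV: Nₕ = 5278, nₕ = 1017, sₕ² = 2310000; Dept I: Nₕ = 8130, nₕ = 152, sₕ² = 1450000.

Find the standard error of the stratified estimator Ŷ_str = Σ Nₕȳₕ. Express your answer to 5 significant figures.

Var(Ŷ_str) = Σₕ Nₕ²(1 − fₕ)sₕ²/nₕ.
Dept IV: 5278²·(1 − 1017/5278)·2310000/1017 = 5.1082477 × 10^10.
Dept I: 8130²·(1 − 152/8130)·1450000/152 = 6.1874114 × 10^11.
Sum = 6.6982362 × 10^11.
SE = √(6.6982362 × 10^11) = 818430.

818430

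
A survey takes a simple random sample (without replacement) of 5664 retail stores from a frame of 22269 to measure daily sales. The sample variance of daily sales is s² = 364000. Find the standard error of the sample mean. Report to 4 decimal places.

6.9224

Under SRS without replacement, Var(ȳ) = (1 − f)·s²/n with f = n/N = 5664/22269 = 0.25434460.
Var(ȳ) = (1 − 0.25434460)·364000/5664 = 0.74565540·64.265537 = 47.919944.
SE(ȳ) = √(47.919944) = 6.9224.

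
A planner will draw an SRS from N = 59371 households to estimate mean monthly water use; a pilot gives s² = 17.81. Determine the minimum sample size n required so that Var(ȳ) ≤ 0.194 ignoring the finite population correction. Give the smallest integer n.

Without fpc, n₀ = s²/D = 17.81/0.194 = 91.8041.
Rounding up, n = 92.

92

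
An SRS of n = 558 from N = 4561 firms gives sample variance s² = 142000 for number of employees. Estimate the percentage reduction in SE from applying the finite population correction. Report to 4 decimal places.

6.3166

f = n/N = 558/4561 = 0.12234159.
SE_no-fpc = √(s²/n) = 15.952438; SE_fpc = √((1−f)s²/n) = 14.944791.
Ratio = √(1−f) = 0.93683425. Reduction = 100·(1 − 0.93683425) = 6.3166%.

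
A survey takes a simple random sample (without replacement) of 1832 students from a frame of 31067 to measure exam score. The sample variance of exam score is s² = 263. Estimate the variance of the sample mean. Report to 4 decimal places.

Under SRS without replacement, Var(ȳ) = (1 − f)·s²/n with f = n/N = 1832/31067 = 0.05896932.
Var(ȳ) = (1 − 0.05896932)·263/1832 = 0.94103068·0.14355895 = 0.13509338.

0.1351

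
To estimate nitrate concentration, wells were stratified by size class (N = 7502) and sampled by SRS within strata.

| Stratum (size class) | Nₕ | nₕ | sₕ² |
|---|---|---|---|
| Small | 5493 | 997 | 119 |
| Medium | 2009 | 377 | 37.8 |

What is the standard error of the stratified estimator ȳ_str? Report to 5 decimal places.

Var(ȳ_str) = Σₕ Wₕ²(1 − fₕ)sₕ²/nₕ with Wₕ = Nₕ/N, N = 7502.
Small: Wₕ = 0.73220475; term = 0.73220475²·(1 − 0.18150373)·119/997 = 0.052376152.
Medium: Wₕ = 0.26779525; term = 0.26779525²·(1 − 0.18765555)·37.8/377 = 0.0058411239.
Sum = 0.058217276.
SE = √(0.058217276) = 0.24128.

0.24128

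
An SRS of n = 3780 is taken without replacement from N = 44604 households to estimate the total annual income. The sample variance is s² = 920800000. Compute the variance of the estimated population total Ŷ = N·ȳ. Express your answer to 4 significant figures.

4.436 × 10^14

Var(Ŷ) = N²·Var(ȳ) = N²·(1 − n/N)·s²/n.
f = 3780/44604 = 0.08474576; Var(ȳ) = 0.91525424·920800000/3780 = 222954.
Var(Ŷ) = 44604² · 222954 = 4.4357073 × 10^14.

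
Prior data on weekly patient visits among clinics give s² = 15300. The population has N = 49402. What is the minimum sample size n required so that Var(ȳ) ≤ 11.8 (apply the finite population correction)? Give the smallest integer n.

Without fpc, n₀ = s²/D = 15300/11.8 = 1296.6102.
With fpc, (1 − n/N)·s²/n ≤ D requires n ≥ n₀/(1 + n₀/N) = 1296.6102/(1 + 1296.6102/49402) = 1263.4496.
Rounding up, n = 1264.

1264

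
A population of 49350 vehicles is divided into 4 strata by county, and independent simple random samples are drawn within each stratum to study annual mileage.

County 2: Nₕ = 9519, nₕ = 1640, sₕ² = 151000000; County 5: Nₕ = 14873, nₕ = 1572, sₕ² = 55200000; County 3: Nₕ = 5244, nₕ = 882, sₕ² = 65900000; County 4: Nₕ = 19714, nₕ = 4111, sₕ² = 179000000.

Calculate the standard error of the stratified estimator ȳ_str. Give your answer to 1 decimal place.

Var(ȳ_str) = Σₕ Wₕ²(1 − fₕ)sₕ²/nₕ with Wₕ = Nₕ/N, N = 49350.
County 2: Wₕ = 0.19288754; term = 0.19288754²·(1 − 0.17228700)·151000000/1640 = 2835.4449.
County 5: Wₕ = 0.30137791; term = 0.30137791²·(1 − 0.10569488)·55200000/1572 = 2852.2993.
County 3: Wₕ = 0.10626140; term = 0.10626140²·(1 − 0.16819222)·65900000/882 = 701.76364.
County 4: Wₕ = 0.39947315; term = 0.39947315²·(1 − 0.20853201)·179000000/4111 = 5499.3847.
Sum = 11888.893.
SE = √(11888.893) = 109.0.

109.0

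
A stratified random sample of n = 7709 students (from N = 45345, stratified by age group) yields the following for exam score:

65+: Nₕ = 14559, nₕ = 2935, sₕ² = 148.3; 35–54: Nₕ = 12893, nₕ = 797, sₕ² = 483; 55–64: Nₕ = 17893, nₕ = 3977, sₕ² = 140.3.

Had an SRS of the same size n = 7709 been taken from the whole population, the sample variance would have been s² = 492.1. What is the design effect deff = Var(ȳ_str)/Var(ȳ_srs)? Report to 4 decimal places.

1.0267

Var(ȳ_str) = Σ Wₕ²(1−fₕ)sₕ²/nₕ with Wₕ = Nₕ/45345:
  65+: (14559/45345)²·(1−2935/14559)·148.3/2935 = 0.0041587363
  35–54: (12893/45345)²·(1−797/12893)·483/797 = 0.045964841
  55–64: (17893/45345)²·(1−3977/17893)·140.3/3977 = 0.0042720945
  → Var(ȳ_str) = 0.054395672.
Var(ȳ_srs) = (1 − 7709/45345)·492.1/7709 = 0.052982125.
deff = 0.054395672 / 0.052982125 = 1.0267.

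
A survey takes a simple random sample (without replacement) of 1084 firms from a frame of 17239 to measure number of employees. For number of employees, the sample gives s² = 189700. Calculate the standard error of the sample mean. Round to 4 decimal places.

Under SRS without replacement, Var(ȳ) = (1 − f)·s²/n with f = n/N = 1084/17239 = 0.06288068.
Var(ȳ) = (1 − 0.06288068)·189700/1084 = 0.93711932·175 = 163.99588.
SE(ȳ) = √(163.99588) = 12.8061.

12.8061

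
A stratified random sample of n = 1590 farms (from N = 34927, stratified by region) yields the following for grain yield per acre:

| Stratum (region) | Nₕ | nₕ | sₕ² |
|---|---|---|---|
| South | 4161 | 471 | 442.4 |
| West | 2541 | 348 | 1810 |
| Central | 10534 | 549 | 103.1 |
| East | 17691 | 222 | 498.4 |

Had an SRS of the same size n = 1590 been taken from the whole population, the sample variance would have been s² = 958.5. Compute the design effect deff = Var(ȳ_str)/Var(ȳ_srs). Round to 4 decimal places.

Var(ȳ_str) = Σ Wₕ²(1−fₕ)sₕ²/nₕ with Wₕ = Nₕ/34927:
  South: (4161/34927)²·(1−471/4161)·442.4/471 = 0.01182213
  West: (2541/34927)²·(1−348/2541)·1810/348 = 0.023758557
  Central: (10534/34927)²·(1−549/10534)·103.1/549 = 0.016192173
  East: (17691/34927)²·(1−222/17691)·498.4/222 = 0.56875198
  → Var(ȳ_str) = 0.62052484.
Var(ȳ_srs) = (1 − 1590/34927)·958.5/1590 = 0.57538724.
deff = 0.62052484 / 0.57538724 = 1.0784.

1.0784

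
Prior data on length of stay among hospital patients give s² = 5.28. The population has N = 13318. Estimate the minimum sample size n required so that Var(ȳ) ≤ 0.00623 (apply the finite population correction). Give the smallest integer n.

797

Without fpc, n₀ = s²/D = 5.28/0.00623 = 847.5120.
With fpc, (1 − n/N)·s²/n ≤ D requires n ≥ n₀/(1 + n₀/N) = 847.5120/(1 + 847.5120/13318) = 796.8060.
Rounding up, n = 797.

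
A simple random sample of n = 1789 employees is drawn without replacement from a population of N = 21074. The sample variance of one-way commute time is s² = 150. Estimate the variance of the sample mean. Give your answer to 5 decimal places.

0.07673

Under SRS without replacement, Var(ȳ) = (1 − f)·s²/n with f = n/N = 1789/21074 = 0.08489134.
Var(ȳ) = (1 − 0.08489134)·150/1789 = 0.91510866·0.083845724 = 0.076727948.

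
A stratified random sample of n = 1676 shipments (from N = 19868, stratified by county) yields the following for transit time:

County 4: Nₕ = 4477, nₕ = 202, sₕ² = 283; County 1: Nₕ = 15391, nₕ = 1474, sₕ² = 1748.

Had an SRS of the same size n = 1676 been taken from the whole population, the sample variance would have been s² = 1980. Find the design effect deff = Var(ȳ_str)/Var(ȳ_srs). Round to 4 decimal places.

Var(ȳ_str) = Σ Wₕ²(1−fₕ)sₕ²/nₕ with Wₕ = Nₕ/19868:
  County 4: (4477/19868)²·(1−202/4477)·283/202 = 0.06792818
  County 1: (15391/19868)²·(1−1474/15391)·1748/1474 = 0.64349934
  → Var(ȳ_str) = 0.71142752.
Var(ȳ_srs) = (1 − 1676/19868)·1980/1676 = 1.0817265.
deff = 0.71142752 / 1.0817265 = 0.6577.

0.6577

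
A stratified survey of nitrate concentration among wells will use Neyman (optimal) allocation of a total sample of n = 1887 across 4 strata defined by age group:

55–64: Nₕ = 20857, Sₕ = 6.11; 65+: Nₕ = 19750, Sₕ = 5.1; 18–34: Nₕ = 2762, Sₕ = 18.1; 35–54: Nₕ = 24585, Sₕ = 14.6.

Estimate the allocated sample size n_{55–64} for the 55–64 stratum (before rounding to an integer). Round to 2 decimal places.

377.45

Neyman allocation: nₕ = n·NₕSₕ / Σⱼ NⱼSⱼ.
Σ NⱼSⱼ = 20857·6.11 + 19750·5.1 + 2762·18.1 + 24585·14.6 = 637094.47.
n_{55–64} = 1887·20857·6.11 / 637094.47 = 377.45.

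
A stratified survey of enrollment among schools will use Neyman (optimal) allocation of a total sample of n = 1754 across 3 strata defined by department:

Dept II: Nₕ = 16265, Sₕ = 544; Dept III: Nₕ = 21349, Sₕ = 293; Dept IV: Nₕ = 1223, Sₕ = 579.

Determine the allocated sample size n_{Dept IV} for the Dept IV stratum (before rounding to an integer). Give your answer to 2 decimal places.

78.55

Neyman allocation: nₕ = n·NₕSₕ / Σⱼ NⱼSⱼ.
Σ NⱼSⱼ = 16265·544 + 21349·293 + 1223·579 = 1.5811534 × 10^7.
n_{Dept IV} = 1754·1223·579 / (1.5811534 × 10^7) = 78.55.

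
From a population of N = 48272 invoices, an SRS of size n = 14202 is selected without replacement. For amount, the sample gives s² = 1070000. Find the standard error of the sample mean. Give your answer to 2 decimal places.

7.29

Under SRS without replacement, Var(ȳ) = (1 − f)·s²/n with f = n/N = 14202/48272 = 0.29420782.
Var(ȳ) = (1 − 0.29420782)·1070000/14202 = 0.70579218·75.341501 = 53.175442.
SE(ȳ) = √(53.175442) = 7.29.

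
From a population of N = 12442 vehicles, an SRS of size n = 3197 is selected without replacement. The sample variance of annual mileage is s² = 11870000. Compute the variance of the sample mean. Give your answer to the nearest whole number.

Under SRS without replacement, Var(ȳ) = (1 − f)·s²/n with f = n/N = 3197/12442 = 0.25695226.
Var(ȳ) = (1 − 0.25695226)·11870000/3197 = 0.74304774·3712.8558 = 2758.8291.

2759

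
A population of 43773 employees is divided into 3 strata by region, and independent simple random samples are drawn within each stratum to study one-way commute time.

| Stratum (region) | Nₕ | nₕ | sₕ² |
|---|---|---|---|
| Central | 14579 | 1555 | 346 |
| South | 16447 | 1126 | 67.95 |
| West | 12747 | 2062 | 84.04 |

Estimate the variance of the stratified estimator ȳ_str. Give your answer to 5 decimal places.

Var(ȳ_str) = Σₕ Wₕ²(1 − fₕ)sₕ²/nₕ with Wₕ = Nₕ/N, N = 43773.
Central: Wₕ = 0.33305919; term = 0.33305919²·(1 − 0.10666026)·346/1555 = 0.022049828.
South: Wₕ = 0.37573390; term = 0.37573390²·(1 − 0.06846233)·67.95/1126 = 0.0079361936.
West: Wₕ = 0.29120691; term = 0.29120691²·(1 − 0.16176355)·84.04/2062 = 0.0028971252.
Sum = 0.032883147.

0.03288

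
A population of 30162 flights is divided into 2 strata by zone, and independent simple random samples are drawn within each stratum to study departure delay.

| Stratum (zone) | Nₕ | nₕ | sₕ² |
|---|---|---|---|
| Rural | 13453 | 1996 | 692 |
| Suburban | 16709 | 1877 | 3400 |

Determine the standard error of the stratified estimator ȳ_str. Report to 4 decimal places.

0.7431

Var(ȳ_str) = Σₕ Wₕ²(1 − fₕ)sₕ²/nₕ with Wₕ = Nₕ/N, N = 30162.
Rural: Wₕ = 0.44602480; term = 0.44602480²·(1 − 0.14836839)·692/1996 = 0.058737484.
Suburban: Wₕ = 0.55397520; term = 0.55397520²·(1 − 0.11233467)·3400/1877 = 0.49345159.
Sum = 0.55218907.
SE = √(0.55218907) = 0.7431.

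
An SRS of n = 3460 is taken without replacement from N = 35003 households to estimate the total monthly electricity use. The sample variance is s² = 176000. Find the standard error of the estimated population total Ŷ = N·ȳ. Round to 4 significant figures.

237000

Var(Ŷ) = N²·Var(ȳ) = N²·(1 − n/N)·s²/n.
f = 3460/35003 = 0.09884867; Var(ȳ) = 0.90115133·176000/3460 = 45.838912.
Var(Ŷ) = 35003² · 45.838912 = 5.6162294 × 10^10.
SE(Ŷ) = √(5.6162294 × 10^10) = 237000.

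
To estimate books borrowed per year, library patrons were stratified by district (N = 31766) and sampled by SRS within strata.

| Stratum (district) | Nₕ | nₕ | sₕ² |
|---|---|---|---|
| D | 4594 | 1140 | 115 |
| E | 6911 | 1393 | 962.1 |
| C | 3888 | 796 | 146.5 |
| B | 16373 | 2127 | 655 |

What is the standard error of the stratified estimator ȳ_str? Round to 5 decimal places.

Var(ȳ_str) = Σₕ Wₕ²(1 − fₕ)sₕ²/nₕ with Wₕ = Nₕ/N, N = 31766.
D: Wₕ = 0.14462003; term = 0.14462003²·(1 − 0.24814976)·115/1140 = 0.0015862851.
E: Wₕ = 0.21755965; term = 0.21755965²·(1 − 0.20156273)·962.1/1393 = 0.02610157.
C: Wₕ = 0.12239501; term = 0.12239501²·(1 − 0.20473251)·146.5/796 = 0.0021926294.
B: Wₕ = 0.51542530; term = 0.51542530²·(1 − 0.12990900)·655/2127 = 0.071181961.
Sum = 0.10106245.
SE = √(0.10106245) = 0.31790.

0.31790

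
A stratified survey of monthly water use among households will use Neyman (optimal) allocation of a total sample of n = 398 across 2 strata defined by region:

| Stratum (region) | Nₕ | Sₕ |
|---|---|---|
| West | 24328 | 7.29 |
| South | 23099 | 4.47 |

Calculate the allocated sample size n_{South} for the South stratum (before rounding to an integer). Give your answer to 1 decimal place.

146.5

Neyman allocation: nₕ = n·NₕSₕ / Σⱼ NⱼSⱼ.
Σ NⱼSⱼ = 24328·7.29 + 23099·4.47 = 280603.65.
n_{South} = 398·23099·4.47 / 280603.65 = 146.5.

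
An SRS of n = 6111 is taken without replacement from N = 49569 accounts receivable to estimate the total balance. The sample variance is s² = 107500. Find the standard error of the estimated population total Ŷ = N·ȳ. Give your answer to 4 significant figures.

194700

Var(Ŷ) = N²·Var(ȳ) = N²·(1 − n/N)·s²/n.
f = 6111/49569 = 0.12328270; Var(ȳ) = 0.87671730·107500/6111 = 15.422535.
Var(Ŷ) = 49569² · 15.422535 = 3.7894491 × 10^10.
SE(Ŷ) = √(3.7894491 × 10^10) = 194700.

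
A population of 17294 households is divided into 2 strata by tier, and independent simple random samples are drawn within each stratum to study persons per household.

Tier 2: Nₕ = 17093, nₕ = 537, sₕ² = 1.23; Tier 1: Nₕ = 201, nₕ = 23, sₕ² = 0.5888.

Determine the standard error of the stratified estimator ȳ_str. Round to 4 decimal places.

Var(ȳ_str) = Σₕ Wₕ²(1 − fₕ)sₕ²/nₕ with Wₕ = Nₕ/N, N = 17294.
Tier 2: Wₕ = 0.98837747; term = 0.98837747²·(1 − 0.03141637)·1.23/537 = 0.002167273.
Tier 1: Wₕ = 0.01162253; term = 0.01162253²·(1 − 0.11442786)·0.5888/23 = 3.0624226 × 10^-6.
Sum = 0.0021703354.
SE = √(0.0021703354) = 0.0466.

0.0466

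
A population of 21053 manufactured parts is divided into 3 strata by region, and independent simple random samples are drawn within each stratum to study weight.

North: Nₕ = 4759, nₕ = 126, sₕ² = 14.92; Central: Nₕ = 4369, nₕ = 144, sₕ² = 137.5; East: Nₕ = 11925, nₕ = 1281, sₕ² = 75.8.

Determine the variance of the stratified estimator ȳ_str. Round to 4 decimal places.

0.0626

Var(ȳ_str) = Σₕ Wₕ²(1 − fₕ)sₕ²/nₕ with Wₕ = Nₕ/N, N = 21053.
North: Wₕ = 0.22604854; term = 0.22604854²·(1 − 0.02647615)·14.92/126 = 0.0058904477.
Central: Wₕ = 0.20752387; term = 0.20752387²·(1 − 0.03295949)·137.5/144 = 0.039766831.
East: Wₕ = 0.56642759; term = 0.56642759²·(1 − 0.10742138)·75.8/1281 = 0.016945537.
Sum = 0.062602816.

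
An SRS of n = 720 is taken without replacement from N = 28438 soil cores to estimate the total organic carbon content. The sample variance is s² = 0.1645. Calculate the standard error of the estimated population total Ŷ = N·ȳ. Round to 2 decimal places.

424.37

Var(Ŷ) = N²·Var(ȳ) = N²·(1 − n/N)·s²/n.
f = 720/28438 = 0.02531824; Var(ȳ) = 0.97468176·0.1645/720 = 2.2268771 × 10^-4.
Var(Ŷ) = 28438² · (2.2268771 × 10^-4) = 180091.97.
SE(Ŷ) = √(180091.97) = 424.37.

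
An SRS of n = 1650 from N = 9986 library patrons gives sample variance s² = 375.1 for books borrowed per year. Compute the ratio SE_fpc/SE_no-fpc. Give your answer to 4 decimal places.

0.9137

f = n/N = 1650/9986 = 0.16523132.
SE_no-fpc = √(s²/n) = 0.47679485; SE_fpc = √((1−f)s²/n) = 0.43562684.
Ratio = √(1−f) = 0.91365676.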